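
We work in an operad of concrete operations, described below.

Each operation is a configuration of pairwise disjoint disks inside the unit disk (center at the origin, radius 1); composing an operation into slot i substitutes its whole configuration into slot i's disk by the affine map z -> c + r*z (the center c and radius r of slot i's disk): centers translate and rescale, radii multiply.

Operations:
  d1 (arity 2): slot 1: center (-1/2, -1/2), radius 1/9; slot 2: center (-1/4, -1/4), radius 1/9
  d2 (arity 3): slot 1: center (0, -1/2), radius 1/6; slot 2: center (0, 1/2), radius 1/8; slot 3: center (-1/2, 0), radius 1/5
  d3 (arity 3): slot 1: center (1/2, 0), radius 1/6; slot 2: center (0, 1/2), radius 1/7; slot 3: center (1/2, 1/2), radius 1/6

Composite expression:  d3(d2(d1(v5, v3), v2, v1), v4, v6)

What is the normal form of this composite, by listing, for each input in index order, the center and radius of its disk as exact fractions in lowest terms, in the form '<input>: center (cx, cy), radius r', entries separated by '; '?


v1: center (5/12, 0), radius 1/30; v2: center (1/2, 1/12), radius 1/48; v3: center (71/144, -13/144), radius 1/324; v4: center (0, 1/2), radius 1/7; v5: center (35/72, -7/72), radius 1/324; v6: center (1/2, 1/2), radius 1/6


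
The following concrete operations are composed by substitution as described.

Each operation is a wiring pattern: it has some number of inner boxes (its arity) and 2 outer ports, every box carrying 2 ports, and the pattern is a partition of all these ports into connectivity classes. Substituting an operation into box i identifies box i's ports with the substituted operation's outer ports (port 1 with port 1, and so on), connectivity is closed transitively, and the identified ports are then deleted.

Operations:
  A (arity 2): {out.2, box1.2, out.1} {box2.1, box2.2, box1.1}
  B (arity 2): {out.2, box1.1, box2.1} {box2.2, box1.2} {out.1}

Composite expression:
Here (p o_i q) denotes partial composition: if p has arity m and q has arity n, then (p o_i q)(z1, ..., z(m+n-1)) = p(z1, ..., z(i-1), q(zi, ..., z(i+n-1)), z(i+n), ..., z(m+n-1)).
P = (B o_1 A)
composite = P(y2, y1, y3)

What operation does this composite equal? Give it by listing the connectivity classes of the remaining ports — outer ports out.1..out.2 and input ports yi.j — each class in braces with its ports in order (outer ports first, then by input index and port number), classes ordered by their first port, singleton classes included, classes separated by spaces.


Treat the ports identified at B as solder joints: merge, then drop.
A over (y2, y1) gives {out.1, out.2, y2.2} {y1.1, y1.2, y2.1}, out.j being that stage's outer ports
B over (y2, y1, y3) gives {out.1} {out.2, y2.2, y3.1, y3.2} {y1.1, y1.2, y2.1}, out.j being that stage's outer ports

{out.1} {out.2, y2.2, y3.1, y3.2} {y1.1, y1.2, y2.1}


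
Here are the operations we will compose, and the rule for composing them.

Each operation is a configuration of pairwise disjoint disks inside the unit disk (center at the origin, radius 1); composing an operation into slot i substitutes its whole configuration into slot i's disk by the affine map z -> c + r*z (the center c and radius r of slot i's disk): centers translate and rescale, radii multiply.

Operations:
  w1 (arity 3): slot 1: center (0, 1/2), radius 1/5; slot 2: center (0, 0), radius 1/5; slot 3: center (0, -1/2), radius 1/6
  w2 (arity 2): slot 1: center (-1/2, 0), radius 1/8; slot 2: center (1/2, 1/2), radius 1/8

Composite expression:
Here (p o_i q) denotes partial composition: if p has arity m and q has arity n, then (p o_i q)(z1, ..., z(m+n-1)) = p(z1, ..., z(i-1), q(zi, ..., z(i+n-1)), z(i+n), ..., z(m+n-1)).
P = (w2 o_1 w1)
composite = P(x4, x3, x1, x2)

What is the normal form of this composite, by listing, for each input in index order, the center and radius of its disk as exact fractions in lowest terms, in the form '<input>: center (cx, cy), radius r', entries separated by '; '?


x1: center (-1/2, -1/16), radius 1/48; x2: center (1/2, 1/2), radius 1/8; x3: center (-1/2, 0), radius 1/40; x4: center (-1/2, 1/16), radius 1/40

Affine substitution under w2: radii multiply and x-centers shift.
input x4: applying the 2 nested substitutions gives center (-1/2, 1/16), radius 1/40
input x3: applying the 2 nested substitutions gives center (-1/2, 0), radius 1/40
input x1: applying the 2 nested substitutions gives center (-1/2, -1/16), radius 1/48
input x2: applying the 1 nested substitution gives center (1/2, 1/2), radius 1/8


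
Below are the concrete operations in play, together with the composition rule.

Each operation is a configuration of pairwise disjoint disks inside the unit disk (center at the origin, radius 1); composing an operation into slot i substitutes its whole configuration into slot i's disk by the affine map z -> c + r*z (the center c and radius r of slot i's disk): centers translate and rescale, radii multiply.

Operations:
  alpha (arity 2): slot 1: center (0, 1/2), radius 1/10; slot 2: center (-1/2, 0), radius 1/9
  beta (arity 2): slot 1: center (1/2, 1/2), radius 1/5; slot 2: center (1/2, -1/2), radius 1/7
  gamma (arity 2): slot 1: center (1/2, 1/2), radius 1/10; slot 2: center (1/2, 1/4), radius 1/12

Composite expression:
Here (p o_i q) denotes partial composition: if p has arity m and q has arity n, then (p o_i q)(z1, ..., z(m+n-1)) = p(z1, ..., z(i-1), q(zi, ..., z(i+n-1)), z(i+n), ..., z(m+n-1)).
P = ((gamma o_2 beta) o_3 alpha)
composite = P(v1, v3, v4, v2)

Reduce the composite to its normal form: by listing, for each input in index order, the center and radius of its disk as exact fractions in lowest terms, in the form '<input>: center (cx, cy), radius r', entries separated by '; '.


v1: center (1/2, 1/2), radius 1/10; v2: center (15/28, 5/24), radius 1/756; v3: center (13/24, 7/24), radius 1/60; v4: center (13/24, 3/14), radius 1/840


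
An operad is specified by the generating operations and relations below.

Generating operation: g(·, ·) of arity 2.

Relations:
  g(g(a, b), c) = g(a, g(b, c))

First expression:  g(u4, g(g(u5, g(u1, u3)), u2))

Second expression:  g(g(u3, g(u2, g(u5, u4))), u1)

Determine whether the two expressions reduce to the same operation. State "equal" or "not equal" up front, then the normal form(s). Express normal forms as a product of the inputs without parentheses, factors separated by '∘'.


Reducing the first expression gives u4 ∘ u5 ∘ u1 ∘ u3 ∘ u2
Reducing the second expression gives u3 ∘ u2 ∘ u5 ∘ u4 ∘ u1
They disagree, so not equal.

not equal: they reduce to u4 ∘ u5 ∘ u1 ∘ u3 ∘ u2 and u3 ∘ u2 ∘ u5 ∘ u4 ∘ u1


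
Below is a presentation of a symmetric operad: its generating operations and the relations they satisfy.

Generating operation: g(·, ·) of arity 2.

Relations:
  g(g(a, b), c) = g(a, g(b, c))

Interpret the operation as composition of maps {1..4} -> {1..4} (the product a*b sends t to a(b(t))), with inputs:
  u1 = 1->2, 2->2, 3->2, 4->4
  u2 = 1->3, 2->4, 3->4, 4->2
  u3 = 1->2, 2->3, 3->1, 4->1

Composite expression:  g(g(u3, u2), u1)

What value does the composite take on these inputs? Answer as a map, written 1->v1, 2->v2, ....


1->1, 2->1, 3->1, 4->3

g(u3, u2) = 1->1, 2->1, 3->1, 4->3
g(g(u3, u2), u1) = 1->1, 2->1, 3->1, 4->3


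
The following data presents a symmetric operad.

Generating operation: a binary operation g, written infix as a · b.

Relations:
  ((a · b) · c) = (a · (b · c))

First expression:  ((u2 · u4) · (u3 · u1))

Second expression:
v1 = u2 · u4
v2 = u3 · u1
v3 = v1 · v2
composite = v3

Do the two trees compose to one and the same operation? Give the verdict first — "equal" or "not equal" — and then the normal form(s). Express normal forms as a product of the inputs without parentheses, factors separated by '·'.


equal; both compose to u2 · u4 · u3 · u1

Normal form of the first expression: u2 · u4 · u3 · u1
Normal form of the second expression: u2 · u4 · u3 · u1
Both agree, so they are equal.


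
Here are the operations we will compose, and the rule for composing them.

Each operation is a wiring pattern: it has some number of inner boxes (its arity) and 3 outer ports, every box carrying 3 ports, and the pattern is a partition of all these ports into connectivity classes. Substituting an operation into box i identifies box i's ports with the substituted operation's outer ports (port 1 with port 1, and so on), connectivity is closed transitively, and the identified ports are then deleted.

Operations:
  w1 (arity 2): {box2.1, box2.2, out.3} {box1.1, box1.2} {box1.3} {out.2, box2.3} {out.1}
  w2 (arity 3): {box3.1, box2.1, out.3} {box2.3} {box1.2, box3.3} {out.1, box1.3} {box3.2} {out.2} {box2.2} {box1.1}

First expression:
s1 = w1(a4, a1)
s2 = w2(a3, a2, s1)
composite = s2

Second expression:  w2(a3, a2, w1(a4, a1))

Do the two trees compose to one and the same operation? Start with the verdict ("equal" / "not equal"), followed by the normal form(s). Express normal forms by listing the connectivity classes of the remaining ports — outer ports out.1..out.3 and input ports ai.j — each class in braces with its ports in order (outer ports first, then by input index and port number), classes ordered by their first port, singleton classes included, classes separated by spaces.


equal; both compose to {out.1, a3.3} {out.2} {out.3, a2.1} {a1.1, a1.2, a3.2} {a1.3} {a2.2} {a2.3} {a3.1} {a4.1, a4.2} {a4.3}

The first composite normalizes to {out.1, a3.3} {out.2} {out.3, a2.1} {a1.1, a1.2, a3.2} {a1.3} {a2.2} {a2.3} {a3.1} {a4.1, a4.2} {a4.3}
The second composite normalizes to {out.1, a3.3} {out.2} {out.3, a2.1} {a1.1, a1.2, a3.2} {a1.3} {a2.2} {a2.3} {a3.1} {a4.1, a4.2} {a4.3}
Identical normal forms: equal.


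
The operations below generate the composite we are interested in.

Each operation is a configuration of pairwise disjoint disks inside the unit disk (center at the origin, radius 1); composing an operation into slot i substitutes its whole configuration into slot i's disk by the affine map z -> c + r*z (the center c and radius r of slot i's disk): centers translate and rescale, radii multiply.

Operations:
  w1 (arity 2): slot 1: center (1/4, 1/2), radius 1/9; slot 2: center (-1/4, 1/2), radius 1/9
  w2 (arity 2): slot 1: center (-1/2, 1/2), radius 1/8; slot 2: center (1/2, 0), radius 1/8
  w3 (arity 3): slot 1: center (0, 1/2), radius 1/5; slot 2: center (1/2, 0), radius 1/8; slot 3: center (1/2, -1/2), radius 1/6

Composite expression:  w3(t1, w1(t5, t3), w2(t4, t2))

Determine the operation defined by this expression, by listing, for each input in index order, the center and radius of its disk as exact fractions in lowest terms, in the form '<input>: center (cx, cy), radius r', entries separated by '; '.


t1: center (0, 1/2), radius 1/5; t2: center (7/12, -1/2), radius 1/48; t3: center (15/32, 1/16), radius 1/72; t4: center (5/12, -5/12), radius 1/48; t5: center (17/32, 1/16), radius 1/72

Follow each t-input down from w3: c' goes to c + r*c', radius to r*r'.
input t1: composing its 1 substitution step yields center (0, 1/2), radius 1/5
input t5: composing its 2 substitution steps yields center (17/32, 1/16), radius 1/72
input t3: composing its 2 substitution steps yields center (15/32, 1/16), radius 1/72
input t4: composing its 2 substitution steps yields center (5/12, -5/12), radius 1/48
input t2: composing its 2 substitution steps yields center (7/12, -1/2), radius 1/48


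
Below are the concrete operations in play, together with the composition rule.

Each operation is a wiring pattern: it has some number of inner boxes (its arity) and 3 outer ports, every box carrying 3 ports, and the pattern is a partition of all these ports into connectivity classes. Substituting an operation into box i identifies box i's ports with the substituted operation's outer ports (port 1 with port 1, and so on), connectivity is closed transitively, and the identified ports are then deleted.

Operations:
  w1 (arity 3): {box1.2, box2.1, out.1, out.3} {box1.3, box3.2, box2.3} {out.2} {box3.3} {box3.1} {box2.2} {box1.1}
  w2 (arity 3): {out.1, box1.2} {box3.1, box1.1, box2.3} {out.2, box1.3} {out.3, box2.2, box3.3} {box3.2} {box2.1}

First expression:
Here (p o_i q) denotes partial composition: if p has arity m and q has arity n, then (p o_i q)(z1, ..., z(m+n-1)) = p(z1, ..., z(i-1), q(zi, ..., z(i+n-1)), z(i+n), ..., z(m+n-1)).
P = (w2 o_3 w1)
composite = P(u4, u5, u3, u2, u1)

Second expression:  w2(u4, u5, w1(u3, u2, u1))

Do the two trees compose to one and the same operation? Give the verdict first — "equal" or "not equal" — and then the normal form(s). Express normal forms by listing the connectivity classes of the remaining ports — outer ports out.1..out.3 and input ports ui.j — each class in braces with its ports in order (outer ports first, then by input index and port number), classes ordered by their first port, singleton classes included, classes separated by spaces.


The first expression, normalized: {out.1, u4.2} {out.2, u4.3} {out.3, u2.1, u3.2, u4.1, u5.2, u5.3} {u1.1} {u1.2, u2.3, u3.3} {u1.3} {u2.2} {u3.1} {u5.1}
The second expression, normalized: {out.1, u4.2} {out.2, u4.3} {out.3, u2.1, u3.2, u4.1, u5.2, u5.3} {u1.1} {u1.2, u2.3, u3.3} {u1.3} {u2.2} {u3.1} {u5.1}
One common form — equal.

equal; both compose to {out.1, u4.2} {out.2, u4.3} {out.3, u2.1, u3.2, u4.1, u5.2, u5.3} {u1.1} {u1.2, u2.3, u3.3} {u1.3} {u2.2} {u3.1} {u5.1}


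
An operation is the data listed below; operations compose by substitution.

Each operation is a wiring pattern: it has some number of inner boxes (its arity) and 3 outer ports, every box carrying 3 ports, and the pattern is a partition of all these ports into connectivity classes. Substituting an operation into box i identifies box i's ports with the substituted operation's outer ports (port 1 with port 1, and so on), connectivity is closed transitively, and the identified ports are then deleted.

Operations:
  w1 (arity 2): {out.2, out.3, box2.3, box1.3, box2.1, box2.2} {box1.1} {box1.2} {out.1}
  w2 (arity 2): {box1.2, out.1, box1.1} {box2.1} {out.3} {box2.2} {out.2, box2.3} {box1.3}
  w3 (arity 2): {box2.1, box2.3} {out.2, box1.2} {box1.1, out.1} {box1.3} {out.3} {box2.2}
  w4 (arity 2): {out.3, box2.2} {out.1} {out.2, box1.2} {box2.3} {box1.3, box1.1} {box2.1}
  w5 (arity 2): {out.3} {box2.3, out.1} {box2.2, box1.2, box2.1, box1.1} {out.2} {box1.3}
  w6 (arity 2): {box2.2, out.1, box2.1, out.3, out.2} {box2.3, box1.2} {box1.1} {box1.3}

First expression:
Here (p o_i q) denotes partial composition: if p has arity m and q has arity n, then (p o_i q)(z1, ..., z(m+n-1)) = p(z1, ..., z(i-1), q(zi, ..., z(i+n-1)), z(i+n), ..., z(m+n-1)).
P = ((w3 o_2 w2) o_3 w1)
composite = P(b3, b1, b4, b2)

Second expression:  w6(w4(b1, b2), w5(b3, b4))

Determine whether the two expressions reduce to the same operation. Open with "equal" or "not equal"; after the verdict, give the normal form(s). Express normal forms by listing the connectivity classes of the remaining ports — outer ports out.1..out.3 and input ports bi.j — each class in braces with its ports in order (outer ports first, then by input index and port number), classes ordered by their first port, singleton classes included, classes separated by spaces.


In normal form, the first expression is {out.1, b3.1} {out.2, b3.2} {out.3} {b1.1, b1.2} {b1.3} {b2.1, b2.2, b2.3, b4.3} {b3.3} {b4.1} {b4.2}
In normal form, the second expression is {out.1, out.2, out.3, b4.3} {b1.1, b1.3} {b1.2} {b2.1} {b2.2} {b2.3} {b3.1, b3.2, b4.1, b4.2} {b3.3}
The normal forms differ: not equal.

not equal; first: {out.1, b3.1} {out.2, b3.2} {out.3} {b1.1, b1.2} {b1.3} {b2.1, b2.2, b2.3, b4.3} {b3.3} {b4.1} {b4.2}; second: {out.1, out.2, out.3, b4.3} {b1.1, b1.3} {b1.2} {b2.1} {b2.2} {b2.3} {b3.1, b3.2, b4.1, b4.2} {b3.3}


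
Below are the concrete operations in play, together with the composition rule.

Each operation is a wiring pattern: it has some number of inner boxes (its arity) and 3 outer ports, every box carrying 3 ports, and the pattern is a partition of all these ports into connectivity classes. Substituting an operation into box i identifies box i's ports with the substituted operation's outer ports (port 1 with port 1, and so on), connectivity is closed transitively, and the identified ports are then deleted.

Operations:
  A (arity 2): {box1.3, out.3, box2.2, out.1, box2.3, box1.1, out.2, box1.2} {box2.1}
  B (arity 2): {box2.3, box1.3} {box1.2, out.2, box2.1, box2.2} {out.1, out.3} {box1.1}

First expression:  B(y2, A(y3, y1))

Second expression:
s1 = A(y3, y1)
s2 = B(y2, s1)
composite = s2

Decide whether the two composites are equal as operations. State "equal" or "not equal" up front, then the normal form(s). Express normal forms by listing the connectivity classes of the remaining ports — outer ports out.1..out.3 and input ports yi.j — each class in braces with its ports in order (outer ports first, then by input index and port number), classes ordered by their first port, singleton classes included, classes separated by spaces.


equal: each reduces to {out.1, out.3} {out.2, y1.2, y1.3, y2.2, y2.3, y3.1, y3.2, y3.3} {y1.1} {y2.1}


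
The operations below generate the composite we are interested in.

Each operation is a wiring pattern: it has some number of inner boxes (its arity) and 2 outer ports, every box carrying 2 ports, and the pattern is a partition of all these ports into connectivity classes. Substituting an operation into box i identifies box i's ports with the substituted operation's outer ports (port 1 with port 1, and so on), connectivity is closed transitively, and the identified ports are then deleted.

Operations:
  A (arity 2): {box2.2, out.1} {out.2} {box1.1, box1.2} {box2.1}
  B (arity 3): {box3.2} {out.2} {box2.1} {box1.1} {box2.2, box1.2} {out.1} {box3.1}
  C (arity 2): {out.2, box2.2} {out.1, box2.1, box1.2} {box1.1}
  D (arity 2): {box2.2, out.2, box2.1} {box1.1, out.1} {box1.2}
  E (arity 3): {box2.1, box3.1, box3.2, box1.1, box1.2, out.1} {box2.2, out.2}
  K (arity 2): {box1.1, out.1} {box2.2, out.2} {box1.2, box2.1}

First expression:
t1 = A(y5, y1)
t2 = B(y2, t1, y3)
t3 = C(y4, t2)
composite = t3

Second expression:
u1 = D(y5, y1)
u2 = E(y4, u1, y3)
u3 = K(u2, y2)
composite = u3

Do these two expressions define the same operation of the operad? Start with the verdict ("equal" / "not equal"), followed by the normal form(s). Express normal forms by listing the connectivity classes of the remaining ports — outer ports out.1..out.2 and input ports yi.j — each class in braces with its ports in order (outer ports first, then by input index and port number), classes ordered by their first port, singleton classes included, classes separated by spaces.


not equal — first {out.1, y4.2} {out.2} {y1.1} {y1.2} {y2.1} {y2.2} {y3.1} {y3.2} {y4.1} {y5.1, y5.2}, second {out.1, y3.1, y3.2, y4.1, y4.2, y5.1} {out.2, y2.2} {y1.1, y1.2, y2.1} {y5.2}

Normal form of the first expression: {out.1, y4.2} {out.2} {y1.1} {y1.2} {y2.1} {y2.2} {y3.1} {y3.2} {y4.1} {y5.1, y5.2}
Normal form of the second expression: {out.1, y3.1, y3.2, y4.1, y4.2, y5.1} {out.2, y2.2} {y1.1, y1.2, y2.1} {y5.2}
No match — not equal.


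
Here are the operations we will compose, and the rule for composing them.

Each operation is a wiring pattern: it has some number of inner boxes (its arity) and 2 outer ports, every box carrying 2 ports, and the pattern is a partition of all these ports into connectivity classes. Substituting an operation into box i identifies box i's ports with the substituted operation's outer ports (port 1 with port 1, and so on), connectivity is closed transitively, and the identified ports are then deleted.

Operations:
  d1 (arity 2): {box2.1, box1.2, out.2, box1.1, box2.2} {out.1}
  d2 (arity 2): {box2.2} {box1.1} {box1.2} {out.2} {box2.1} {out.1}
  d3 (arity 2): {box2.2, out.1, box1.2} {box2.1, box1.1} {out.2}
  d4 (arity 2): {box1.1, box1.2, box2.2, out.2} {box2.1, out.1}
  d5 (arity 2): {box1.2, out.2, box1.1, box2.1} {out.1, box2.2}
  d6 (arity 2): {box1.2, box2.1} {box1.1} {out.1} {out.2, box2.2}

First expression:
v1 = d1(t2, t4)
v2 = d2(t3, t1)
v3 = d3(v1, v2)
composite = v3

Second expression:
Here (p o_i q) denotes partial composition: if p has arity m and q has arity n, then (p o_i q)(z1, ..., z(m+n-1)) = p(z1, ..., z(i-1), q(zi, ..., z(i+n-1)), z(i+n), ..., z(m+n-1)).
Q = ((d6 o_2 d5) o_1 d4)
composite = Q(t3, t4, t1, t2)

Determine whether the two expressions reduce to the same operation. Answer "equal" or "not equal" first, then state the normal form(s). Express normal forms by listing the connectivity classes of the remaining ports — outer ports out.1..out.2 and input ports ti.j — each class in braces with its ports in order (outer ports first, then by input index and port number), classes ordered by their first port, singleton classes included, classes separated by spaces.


not equal: they reduce to {out.1, t2.1, t2.2, t4.1, t4.2} {out.2} {t1.1} {t1.2} {t3.1} {t3.2} and {out.1} {out.2, t1.1, t1.2, t2.1} {t2.2, t3.1, t3.2, t4.2} {t4.1}


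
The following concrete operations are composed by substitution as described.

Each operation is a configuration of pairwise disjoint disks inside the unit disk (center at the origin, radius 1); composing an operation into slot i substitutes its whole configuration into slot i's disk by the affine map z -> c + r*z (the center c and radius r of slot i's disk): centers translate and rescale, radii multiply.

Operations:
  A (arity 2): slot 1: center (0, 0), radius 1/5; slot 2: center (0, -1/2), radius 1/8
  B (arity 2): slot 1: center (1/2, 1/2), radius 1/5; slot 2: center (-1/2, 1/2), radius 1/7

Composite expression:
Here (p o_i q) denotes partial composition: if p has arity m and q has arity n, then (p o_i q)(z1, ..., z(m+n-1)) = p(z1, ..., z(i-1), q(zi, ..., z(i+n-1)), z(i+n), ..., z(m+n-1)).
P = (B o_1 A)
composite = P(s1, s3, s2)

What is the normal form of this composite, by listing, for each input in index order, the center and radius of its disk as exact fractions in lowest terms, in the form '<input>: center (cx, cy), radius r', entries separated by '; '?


s1: center (1/2, 1/2), radius 1/25; s2: center (-1/2, 1/2), radius 1/7; s3: center (1/2, 2/5), radius 1/40

Follow each s-input down from B: c' goes to c + r*c', radius to r*r'.
tracing s1 down its 2-map path: center (1/2, 1/2), radius 1/25
tracing s3 down its 2-map path: center (1/2, 2/5), radius 1/40
tracing s2 down its 1-map path: center (-1/2, 1/2), radius 1/7


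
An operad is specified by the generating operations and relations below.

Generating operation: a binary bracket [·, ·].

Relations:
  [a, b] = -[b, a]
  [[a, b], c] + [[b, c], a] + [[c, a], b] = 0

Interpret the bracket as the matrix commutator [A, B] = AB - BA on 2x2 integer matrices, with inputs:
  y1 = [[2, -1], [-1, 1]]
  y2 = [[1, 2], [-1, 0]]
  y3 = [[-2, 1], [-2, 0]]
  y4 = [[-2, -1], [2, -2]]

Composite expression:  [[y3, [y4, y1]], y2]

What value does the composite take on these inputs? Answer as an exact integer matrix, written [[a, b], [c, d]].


[[24, 24], [0, -24]]

[y4, y1] = [[3, 1], [2, -3]]
[y3, [y4, y1]] = [[4, -8], [-8, -4]]
[[y3, [y4, y1]], y2] = [[24, 24], [0, -24]]


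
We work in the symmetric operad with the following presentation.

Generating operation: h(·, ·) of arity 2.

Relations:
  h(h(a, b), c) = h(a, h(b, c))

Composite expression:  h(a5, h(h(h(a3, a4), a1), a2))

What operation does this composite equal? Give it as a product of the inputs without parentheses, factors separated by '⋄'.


a5 ⋄ a3 ⋄ a4 ⋄ a1 ⋄ a2

Key point: h is associative — brackets drop, the a-order remains.
h(a3, a4) linearizes to a3 ⋄ a4
h(h(a3, a4), a1) linearizes to a3 ⋄ a4 ⋄ a1
h(h(h(a3, a4), a1), a2) linearizes to a3 ⋄ a4 ⋄ a1 ⋄ a2
h(a5, h(h(h(a3, a4), a1), a2)) linearizes to a5 ⋄ a3 ⋄ a4 ⋄ a1 ⋄ a2


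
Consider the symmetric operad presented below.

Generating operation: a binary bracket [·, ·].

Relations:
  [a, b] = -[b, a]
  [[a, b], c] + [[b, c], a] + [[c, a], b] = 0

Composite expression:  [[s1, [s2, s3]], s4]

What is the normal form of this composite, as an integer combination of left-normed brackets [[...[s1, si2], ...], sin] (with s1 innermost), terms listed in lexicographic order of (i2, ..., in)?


[[[s1, s2], s3], s4] - [[[s1, s3], s2], s4]


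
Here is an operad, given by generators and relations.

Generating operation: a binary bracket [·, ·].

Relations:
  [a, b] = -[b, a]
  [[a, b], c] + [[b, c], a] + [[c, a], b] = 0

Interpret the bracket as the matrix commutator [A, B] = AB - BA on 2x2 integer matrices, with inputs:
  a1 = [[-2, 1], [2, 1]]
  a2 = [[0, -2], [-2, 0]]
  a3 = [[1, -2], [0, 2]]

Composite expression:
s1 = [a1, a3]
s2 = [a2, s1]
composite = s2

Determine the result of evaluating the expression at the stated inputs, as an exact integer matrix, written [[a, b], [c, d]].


[a1, a3] = [[4, 7], [-2, -4]]
[a2, [a1, a3]] = [[18, 16], [-16, -18]]

[[18, 16], [-16, -18]]


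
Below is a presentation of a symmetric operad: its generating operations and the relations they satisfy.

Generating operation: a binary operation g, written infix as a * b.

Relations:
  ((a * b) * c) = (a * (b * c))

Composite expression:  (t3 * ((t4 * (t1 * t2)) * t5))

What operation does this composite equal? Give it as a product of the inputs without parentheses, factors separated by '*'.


t3 * t4 * t1 * t2 * t5

All parenthesizations of g agree; list the t-inputs left to right.
(t1 * t2) linearizes to t1 * t2
(t4 * (t1 * t2)) linearizes to t4 * t1 * t2
((t4 * (t1 * t2)) * t5) linearizes to t4 * t1 * t2 * t5
(t3 * ((t4 * (t1 * t2)) * t5)) linearizes to t3 * t4 * t1 * t2 * t5


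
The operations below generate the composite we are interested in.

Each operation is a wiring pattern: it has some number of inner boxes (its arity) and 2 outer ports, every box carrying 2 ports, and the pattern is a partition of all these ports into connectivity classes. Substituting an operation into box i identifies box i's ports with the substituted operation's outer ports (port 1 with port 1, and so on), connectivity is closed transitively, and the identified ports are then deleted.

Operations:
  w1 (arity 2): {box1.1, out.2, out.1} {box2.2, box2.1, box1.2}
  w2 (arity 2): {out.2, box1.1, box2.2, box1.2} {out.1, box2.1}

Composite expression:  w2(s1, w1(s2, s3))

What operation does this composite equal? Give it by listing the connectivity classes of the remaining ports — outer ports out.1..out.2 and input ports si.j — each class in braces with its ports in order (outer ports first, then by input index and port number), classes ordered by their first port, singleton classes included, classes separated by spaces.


{out.1, out.2, s1.1, s1.2, s2.1} {s2.2, s3.1, s3.2}

Treat the ports identified at w2 as solder joints: merge, then drop.
composing w1 on (s2, s3), with out.j its own outer ports: {out.1, out.2, s2.1} {s2.2, s3.1, s3.2}
composing w2 on (s1, s2, s3), with out.j its own outer ports: {out.1, out.2, s1.1, s1.2, s2.1} {s2.2, s3.1, s3.2}


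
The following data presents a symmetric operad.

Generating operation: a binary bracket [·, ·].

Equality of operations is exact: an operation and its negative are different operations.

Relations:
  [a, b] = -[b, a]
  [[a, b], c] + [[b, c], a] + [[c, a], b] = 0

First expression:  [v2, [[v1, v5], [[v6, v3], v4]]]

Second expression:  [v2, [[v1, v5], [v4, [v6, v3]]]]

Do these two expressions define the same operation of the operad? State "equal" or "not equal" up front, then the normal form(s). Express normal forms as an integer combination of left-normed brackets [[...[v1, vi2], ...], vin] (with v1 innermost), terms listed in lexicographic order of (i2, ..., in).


The first expression reduces to [[[[[v1, v5], v3], v6], v4], v2] - [[[[[v1, v5], v4], v3], v6], v2] + [[[[[v1, v5], v4], v6], v3], v2] - [[[[[v1, v5], v6], v3], v4], v2]
The second expression reduces to -[[[[[v1, v5], v3], v6], v4], v2] + [[[[[v1, v5], v4], v3], v6], v2] - [[[[[v1, v5], v4], v6], v3], v2] + [[[[[v1, v5], v6], v3], v4], v2]
Distinct normal forms: not equal.

not equal; the first gives [[[[[v1, v5], v3], v6], v4], v2] - [[[[[v1, v5], v4], v3], v6], v2] + [[[[[v1, v5], v4], v6], v3], v2] - [[[[[v1, v5], v6], v3], v4], v2] and the second -[[[[[v1, v5], v3], v6], v4], v2] + [[[[[v1, v5], v4], v3], v6], v2] - [[[[[v1, v5], v4], v6], v3], v2] + [[[[[v1, v5], v6], v3], v4], v2]


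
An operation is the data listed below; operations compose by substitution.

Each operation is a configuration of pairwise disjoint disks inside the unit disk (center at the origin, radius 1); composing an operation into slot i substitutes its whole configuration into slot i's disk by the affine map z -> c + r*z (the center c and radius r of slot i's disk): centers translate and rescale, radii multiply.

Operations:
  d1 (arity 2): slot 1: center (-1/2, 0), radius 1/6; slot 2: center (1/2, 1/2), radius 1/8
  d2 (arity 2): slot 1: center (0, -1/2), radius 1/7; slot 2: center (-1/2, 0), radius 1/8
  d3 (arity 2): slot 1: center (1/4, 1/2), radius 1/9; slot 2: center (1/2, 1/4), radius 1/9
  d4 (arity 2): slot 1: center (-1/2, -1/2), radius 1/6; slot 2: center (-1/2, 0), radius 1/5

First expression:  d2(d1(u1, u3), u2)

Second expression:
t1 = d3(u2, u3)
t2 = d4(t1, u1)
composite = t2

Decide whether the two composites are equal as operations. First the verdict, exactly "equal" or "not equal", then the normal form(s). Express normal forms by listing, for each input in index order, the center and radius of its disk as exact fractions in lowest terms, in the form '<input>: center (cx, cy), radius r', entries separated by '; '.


not equal: they reduce to u1: center (-1/14, -1/2), radius 1/42; u2: center (-1/2, 0), radius 1/8; u3: center (1/14, -3/7), radius 1/56 and u1: center (-1/2, 0), radius 1/5; u2: center (-11/24, -5/12), radius 1/54; u3: center (-5/12, -11/24), radius 1/54

The first expression reduces to u1: center (-1/14, -1/2), radius 1/42; u2: center (-1/2, 0), radius 1/8; u3: center (1/14, -3/7), radius 1/56
The second expression reduces to u1: center (-1/2, 0), radius 1/5; u2: center (-11/24, -5/12), radius 1/54; u3: center (-5/12, -11/24), radius 1/54
The normal forms differ: not equal.


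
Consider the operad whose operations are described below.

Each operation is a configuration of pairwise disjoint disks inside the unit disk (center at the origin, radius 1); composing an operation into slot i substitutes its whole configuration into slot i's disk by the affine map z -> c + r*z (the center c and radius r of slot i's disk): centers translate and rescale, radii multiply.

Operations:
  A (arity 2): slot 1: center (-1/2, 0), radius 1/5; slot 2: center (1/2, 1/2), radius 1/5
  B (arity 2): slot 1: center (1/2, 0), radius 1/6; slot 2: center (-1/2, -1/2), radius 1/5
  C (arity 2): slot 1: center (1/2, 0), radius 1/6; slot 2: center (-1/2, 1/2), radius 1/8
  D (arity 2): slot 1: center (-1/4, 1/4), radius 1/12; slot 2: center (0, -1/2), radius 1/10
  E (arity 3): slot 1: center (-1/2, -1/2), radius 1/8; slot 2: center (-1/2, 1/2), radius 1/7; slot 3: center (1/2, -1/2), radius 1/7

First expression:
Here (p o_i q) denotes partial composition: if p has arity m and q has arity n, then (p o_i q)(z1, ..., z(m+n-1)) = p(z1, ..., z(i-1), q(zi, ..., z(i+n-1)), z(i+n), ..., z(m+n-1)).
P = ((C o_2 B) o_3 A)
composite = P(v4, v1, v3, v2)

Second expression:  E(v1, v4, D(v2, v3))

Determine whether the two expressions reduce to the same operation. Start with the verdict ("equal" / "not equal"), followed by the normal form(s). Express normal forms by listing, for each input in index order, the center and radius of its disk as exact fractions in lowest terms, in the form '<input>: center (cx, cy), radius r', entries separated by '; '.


Normal form of the first expression: v1: center (-7/16, 1/2), radius 1/48; v2: center (-11/20, 9/20), radius 1/200; v3: center (-23/40, 7/16), radius 1/200; v4: center (1/2, 0), radius 1/6
Normal form of the second expression: v1: center (-1/2, -1/2), radius 1/8; v2: center (13/28, -13/28), radius 1/84; v3: center (1/2, -4/7), radius 1/70; v4: center (-1/2, 1/2), radius 1/7
The forms do not match — not equal.

not equal — first v1: center (-7/16, 1/2), radius 1/48; v2: center (-11/20, 9/20), radius 1/200; v3: center (-23/40, 7/16), radius 1/200; v4: center (1/2, 0), radius 1/6, second v1: center (-1/2, -1/2), radius 1/8; v2: center (13/28, -13/28), radius 1/84; v3: center (1/2, -4/7), radius 1/70; v4: center (-1/2, 1/2), radius 1/7


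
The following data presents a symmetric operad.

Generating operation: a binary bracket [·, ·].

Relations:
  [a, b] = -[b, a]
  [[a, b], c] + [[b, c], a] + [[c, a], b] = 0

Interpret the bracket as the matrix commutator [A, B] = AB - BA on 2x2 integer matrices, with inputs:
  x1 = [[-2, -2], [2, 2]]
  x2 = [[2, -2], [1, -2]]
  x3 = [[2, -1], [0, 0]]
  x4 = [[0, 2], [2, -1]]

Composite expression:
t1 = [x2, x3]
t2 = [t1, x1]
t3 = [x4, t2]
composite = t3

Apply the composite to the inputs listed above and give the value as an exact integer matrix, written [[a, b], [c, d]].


[[-16, -20], [28, 16]]

[x2, x3] = [[1, 0], [2, -1]]
[[x2, x3], x1] = [[4, -4], [-12, -4]]
[x4, [[x2, x3], x1]] = [[-16, -20], [28, 16]]


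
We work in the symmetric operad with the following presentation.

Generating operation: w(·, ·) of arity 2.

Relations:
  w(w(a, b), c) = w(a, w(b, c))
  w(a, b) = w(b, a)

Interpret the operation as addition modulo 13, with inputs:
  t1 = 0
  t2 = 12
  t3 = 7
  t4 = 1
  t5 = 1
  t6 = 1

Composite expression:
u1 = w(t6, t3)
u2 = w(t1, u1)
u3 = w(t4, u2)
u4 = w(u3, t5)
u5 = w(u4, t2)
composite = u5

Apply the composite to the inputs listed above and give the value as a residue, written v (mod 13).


9 (mod 13)

w(t6, t3) = 8
w(t1, w(t6, t3)) = 8
w(t4, w(t1, w(t6, t3))) = 9
w(w(t4, w(t1, w(t6, t3))), t5) = 10
w(w(w(t4, w(t1, w(t6, t3))), t5), t2) = 9


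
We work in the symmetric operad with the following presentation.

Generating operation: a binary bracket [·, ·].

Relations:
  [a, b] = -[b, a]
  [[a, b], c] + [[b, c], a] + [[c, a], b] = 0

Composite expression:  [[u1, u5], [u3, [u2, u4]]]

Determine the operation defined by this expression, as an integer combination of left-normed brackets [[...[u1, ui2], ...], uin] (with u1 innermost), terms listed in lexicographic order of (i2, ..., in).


-[[[[u1, u5], u2], u4], u3] + [[[[u1, u5], u3], u2], u4] - [[[[u1, u5], u3], u4], u2] + [[[[u1, u5], u4], u2], u3]

Skip Jacobi rewriting: expand, keep u1-initial words, read off terms.
Composite bracket: [[u1, u5], [u3, [u2, u4]]]
The bracket unfolds into 16 signed words via [a, b] = ab - ba (2^4 = 16).
The u1-initial words carry the normal form:
  sign of u1u5u2u4u3 is -1, so it contributes -[[[[u1, u5], u2], u4], u3]
  sign of u1u5u3u2u4 is +1, so it contributes +[[[[u1, u5], u3], u2], u4]
  sign of u1u5u3u4u2 is -1, so it contributes -[[[[u1, u5], u3], u4], u2]
  sign of u1u5u4u2u3 is +1, so it contributes +[[[[u1, u5], u4], u2], u3]


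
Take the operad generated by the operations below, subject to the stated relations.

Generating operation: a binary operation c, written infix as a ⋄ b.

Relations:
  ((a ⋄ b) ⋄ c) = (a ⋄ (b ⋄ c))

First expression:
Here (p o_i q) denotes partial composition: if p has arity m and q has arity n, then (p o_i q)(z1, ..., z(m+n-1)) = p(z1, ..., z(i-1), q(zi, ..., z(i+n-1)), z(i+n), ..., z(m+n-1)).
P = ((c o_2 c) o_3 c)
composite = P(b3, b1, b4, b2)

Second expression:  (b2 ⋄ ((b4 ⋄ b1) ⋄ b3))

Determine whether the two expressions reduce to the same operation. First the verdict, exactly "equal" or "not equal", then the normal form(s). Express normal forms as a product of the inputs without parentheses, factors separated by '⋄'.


The first expression reduces to b3 ⋄ b1 ⋄ b4 ⋄ b2
The second expression reduces to b2 ⋄ b4 ⋄ b1 ⋄ b3
Different reductions; not equal.

not equal; first: b3 ⋄ b1 ⋄ b4 ⋄ b2; second: b2 ⋄ b4 ⋄ b1 ⋄ b3


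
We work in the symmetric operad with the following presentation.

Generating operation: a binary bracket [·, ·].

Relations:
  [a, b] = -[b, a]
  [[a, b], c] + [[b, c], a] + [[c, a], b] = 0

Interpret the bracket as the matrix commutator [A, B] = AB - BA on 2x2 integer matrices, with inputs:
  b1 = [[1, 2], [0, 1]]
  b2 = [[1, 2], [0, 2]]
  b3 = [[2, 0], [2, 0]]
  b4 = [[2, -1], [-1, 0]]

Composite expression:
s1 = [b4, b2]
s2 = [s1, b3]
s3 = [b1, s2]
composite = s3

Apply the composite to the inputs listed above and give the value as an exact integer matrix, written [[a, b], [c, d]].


[[-12, -24], [0, 12]]

[b4, b2] = [[2, 3], [1, -2]]
[[b4, b2], b3] = [[6, -6], [-6, -6]]
[b1, [[b4, b2], b3]] = [[-12, -24], [0, 12]]


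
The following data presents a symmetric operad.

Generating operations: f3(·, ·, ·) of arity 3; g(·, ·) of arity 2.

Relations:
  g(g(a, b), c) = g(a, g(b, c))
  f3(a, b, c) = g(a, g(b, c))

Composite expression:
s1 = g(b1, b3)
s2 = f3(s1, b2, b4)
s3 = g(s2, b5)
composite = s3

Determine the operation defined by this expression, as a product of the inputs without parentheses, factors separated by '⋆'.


The g-tree's shape is irrelevant; the b-reading-order decides.
g(b1, b3) reduces to b1 ⋆ b3
f3(g(b1, b3), b2, b4) reduces to b1 ⋆ b3 ⋆ b2 ⋆ b4
g(f3(g(b1, b3), b2, b4), b5) reduces to b1 ⋆ b3 ⋆ b2 ⋆ b4 ⋆ b5

b1 ⋆ b3 ⋆ b2 ⋆ b4 ⋆ b5


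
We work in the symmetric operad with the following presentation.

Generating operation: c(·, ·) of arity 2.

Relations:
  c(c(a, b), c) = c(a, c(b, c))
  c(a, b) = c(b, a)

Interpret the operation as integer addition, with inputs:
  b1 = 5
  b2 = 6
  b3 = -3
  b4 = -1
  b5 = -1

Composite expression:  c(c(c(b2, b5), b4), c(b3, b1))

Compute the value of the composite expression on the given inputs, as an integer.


6

c(b2, b5) = 5
c(c(b2, b5), b4) = 4
c(b3, b1) = 2
c(c(c(b2, b5), b4), c(b3, b1)) = 6


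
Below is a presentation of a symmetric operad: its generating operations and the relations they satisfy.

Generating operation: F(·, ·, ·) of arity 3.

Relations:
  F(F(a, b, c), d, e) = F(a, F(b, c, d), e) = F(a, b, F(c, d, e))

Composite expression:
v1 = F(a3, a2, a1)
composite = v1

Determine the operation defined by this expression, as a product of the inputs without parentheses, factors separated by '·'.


Associativity of F dissolves the nesting; only the a-input order survives.
F(a3, a2, a1) spells out as a3 · a2 · a1

a3 · a2 · a1


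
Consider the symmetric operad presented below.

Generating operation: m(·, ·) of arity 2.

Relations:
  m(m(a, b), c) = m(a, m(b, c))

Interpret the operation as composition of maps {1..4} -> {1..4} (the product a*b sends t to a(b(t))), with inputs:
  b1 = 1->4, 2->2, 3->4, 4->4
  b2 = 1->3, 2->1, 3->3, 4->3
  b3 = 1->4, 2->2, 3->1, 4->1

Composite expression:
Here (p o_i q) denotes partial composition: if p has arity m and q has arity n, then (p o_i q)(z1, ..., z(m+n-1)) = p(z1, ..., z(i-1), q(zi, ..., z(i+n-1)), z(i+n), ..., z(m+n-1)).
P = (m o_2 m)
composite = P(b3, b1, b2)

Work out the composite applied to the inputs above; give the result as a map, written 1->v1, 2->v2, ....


m(b1, b2) = 1->4, 2->4, 3->4, 4->4
m(b3, m(b1, b2)) = 1->1, 2->1, 3->1, 4->1

1->1, 2->1, 3->1, 4->1


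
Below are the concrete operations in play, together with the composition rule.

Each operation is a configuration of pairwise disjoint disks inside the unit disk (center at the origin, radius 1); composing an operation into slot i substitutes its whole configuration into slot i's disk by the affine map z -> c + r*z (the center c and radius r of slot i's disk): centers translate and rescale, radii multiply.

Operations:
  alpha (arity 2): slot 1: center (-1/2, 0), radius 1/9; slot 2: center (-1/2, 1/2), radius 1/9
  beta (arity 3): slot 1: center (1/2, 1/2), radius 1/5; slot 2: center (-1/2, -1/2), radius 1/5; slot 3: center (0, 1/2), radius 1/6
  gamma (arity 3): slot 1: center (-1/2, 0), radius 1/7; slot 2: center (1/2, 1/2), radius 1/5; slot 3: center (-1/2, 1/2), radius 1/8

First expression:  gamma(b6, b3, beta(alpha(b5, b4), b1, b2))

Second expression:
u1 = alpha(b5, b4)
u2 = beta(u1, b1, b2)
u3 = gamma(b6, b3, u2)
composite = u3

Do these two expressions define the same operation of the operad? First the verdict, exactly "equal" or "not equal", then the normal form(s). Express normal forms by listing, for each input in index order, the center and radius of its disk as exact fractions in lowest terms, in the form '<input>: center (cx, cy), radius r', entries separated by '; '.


equal; the common form is b1: center (-9/16, 7/16), radius 1/40; b2: center (-1/2, 9/16), radius 1/48; b3: center (1/2, 1/2), radius 1/5; b4: center (-9/20, 23/40), radius 1/360; b5: center (-9/20, 9/16), radius 1/360; b6: center (-1/2, 0), radius 1/7

The first expression reduces to b1: center (-9/16, 7/16), radius 1/40; b2: center (-1/2, 9/16), radius 1/48; b3: center (1/2, 1/2), radius 1/5; b4: center (-9/20, 23/40), radius 1/360; b5: center (-9/20, 9/16), radius 1/360; b6: center (-1/2, 0), radius 1/7
The second expression reduces to b1: center (-9/16, 7/16), radius 1/40; b2: center (-1/2, 9/16), radius 1/48; b3: center (1/2, 1/2), radius 1/5; b4: center (-9/20, 23/40), radius 1/360; b5: center (-9/20, 9/16), radius 1/360; b6: center (-1/2, 0), radius 1/7
The normal forms match — equal.
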